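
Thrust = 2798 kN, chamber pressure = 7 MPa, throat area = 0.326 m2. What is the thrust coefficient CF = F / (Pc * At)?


CF = 2798000 / (7e6 * 0.326) = 1.23

1.23


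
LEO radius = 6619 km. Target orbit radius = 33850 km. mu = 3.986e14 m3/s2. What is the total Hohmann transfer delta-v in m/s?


V1 = sqrt(mu/r1) = 7760.19 m/s
dV1 = V1*(sqrt(2*r2/(r1+r2)) - 1) = 2276.85 m/s
V2 = sqrt(mu/r2) = 3431.54 m/s
dV2 = V2*(1 - sqrt(2*r1/(r1+r2))) = 1468.91 m/s
Total dV = 3746 m/s

3746 m/s


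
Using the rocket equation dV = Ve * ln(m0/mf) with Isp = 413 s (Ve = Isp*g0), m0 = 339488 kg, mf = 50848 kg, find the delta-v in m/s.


Ve = 413 * 9.81 = 4051.53 m/s
dV = 4051.53 * ln(339488/50848) = 7692 m/s

7692 m/s


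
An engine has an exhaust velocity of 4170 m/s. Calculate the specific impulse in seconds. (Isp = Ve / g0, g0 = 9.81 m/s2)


Isp = Ve / g0 = 4170 / 9.81 = 425.1 s

425.1 s


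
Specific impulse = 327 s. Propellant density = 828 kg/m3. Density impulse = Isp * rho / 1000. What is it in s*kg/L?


rho*Isp = 327 * 828 / 1000 = 271 s*kg/L

271 s*kg/L


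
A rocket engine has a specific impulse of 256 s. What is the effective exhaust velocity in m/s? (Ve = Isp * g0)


Ve = Isp * g0 = 256 * 9.81 = 2511.4 m/s

2511.4 m/s


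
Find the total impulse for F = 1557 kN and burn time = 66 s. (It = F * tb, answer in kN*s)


It = 1557 * 66 = 102762 kN*s

102762 kN*s


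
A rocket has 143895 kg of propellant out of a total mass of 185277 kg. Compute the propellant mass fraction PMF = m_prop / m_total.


PMF = 143895 / 185277 = 0.777

0.777


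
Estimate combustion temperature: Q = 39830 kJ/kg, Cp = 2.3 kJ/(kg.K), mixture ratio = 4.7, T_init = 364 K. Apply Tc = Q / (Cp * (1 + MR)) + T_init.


Tc = 39830 / (2.3 * (1 + 4.7)) + 364 = 3402 K

3402 K


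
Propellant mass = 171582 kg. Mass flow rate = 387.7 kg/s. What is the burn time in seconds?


tb = 171582 / 387.7 = 442.6 s

442.6 s


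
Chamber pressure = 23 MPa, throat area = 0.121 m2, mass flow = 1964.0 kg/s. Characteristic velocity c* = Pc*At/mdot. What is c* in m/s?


c* = 23e6 * 0.121 / 1964.0 = 1417 m/s

1417 m/s


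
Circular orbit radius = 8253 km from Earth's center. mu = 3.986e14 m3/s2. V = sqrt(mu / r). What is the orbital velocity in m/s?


V = sqrt(3.986e14 / 8253000) = 6950 m/s

6950 m/s


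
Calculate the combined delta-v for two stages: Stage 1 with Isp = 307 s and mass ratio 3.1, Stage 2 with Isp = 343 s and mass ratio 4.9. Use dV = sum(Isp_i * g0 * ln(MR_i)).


dV1 = 307 * 9.81 * ln(3.1) = 3407.4 m/s
dV2 = 343 * 9.81 * ln(4.9) = 5347.5 m/s
Total dV = 3407.4 + 5347.5 = 8754.9 m/s ~ 8755 m/s

8755 m/s


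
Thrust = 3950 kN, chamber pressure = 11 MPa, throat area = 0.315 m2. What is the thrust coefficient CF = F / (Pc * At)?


CF = 3950000 / (11e6 * 0.315) = 1.14

1.14


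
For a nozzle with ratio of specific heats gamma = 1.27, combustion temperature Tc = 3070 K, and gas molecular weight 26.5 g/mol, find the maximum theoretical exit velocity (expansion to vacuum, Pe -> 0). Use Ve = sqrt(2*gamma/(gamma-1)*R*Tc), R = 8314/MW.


R = 8314 / 26.5 = 313.74 J/(kg.K)
Ve = sqrt(2 * 1.27 / (1.27 - 1) * 313.74 * 3070) = 3010 m/s

3010 m/s


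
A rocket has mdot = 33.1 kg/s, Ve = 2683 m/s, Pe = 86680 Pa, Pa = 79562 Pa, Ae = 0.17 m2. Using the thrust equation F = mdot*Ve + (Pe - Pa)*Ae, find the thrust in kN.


F = 33.1 * 2683 + (86680 - 79562) * 0.17 = 90017.0 N = 90.0 kN

90.0 kN


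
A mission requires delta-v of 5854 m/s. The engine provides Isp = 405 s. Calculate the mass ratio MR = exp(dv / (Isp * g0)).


Ve = 405 * 9.81 = 3973.05 m/s
MR = exp(5854 / 3973.05) = 4.364

4.364


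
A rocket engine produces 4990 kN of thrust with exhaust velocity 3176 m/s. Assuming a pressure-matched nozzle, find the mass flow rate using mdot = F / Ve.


mdot = F / Ve = 4990000 / 3176 = 1571.2 kg/s

1571.2 kg/s


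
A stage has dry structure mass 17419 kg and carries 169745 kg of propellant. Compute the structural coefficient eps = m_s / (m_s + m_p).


eps = 17419 / (17419 + 169745) = 0.0931

0.0931


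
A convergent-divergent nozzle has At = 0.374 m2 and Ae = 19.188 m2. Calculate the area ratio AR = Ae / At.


AR = 19.188 / 0.374 = 51.3

51.3


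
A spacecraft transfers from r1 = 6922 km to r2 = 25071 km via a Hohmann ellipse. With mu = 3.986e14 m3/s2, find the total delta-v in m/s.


V1 = sqrt(mu/r1) = 7588.45 m/s
dV1 = V1*(sqrt(2*r2/(r1+r2)) - 1) = 1911.61 m/s
V2 = sqrt(mu/r2) = 3987.34 m/s
dV2 = V2*(1 - sqrt(2*r1/(r1+r2))) = 1364.41 m/s
Total dV = 3276 m/s

3276 m/s


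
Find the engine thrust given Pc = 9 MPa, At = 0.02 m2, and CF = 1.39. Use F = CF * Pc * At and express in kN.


F = 1.39 * 9e6 * 0.02 = 250200.0 N = 250.2 kN

250.2 kN


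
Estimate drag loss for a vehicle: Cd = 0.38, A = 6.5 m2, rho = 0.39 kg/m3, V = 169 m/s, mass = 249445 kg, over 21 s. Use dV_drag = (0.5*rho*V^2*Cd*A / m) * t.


D = 0.5 * 0.39 * 169^2 * 0.38 * 6.5 = 13756.41 N
a = 13756.41 / 249445 = 0.0551 m/s2
dV = 0.0551 * 21 = 1.2 m/s

1.2 m/s


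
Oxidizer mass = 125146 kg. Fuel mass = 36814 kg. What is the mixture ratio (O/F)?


MR = 125146 / 36814 = 3.4

3.4


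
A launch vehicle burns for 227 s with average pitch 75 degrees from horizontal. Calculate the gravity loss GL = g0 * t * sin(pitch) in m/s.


GL = 9.81 * 227 * sin(75 deg) = 2151 m/s

2151 m/s


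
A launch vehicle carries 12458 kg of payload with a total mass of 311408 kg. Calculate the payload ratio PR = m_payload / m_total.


PR = 12458 / 311408 = 0.04

0.04


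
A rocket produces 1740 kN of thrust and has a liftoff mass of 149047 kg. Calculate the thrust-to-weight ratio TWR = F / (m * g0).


TWR = 1740000 / (149047 * 9.81) = 1.19

1.19


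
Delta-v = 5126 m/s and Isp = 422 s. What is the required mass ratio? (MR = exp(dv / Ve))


Ve = 422 * 9.81 = 4139.82 m/s
MR = exp(5126 / 4139.82) = 3.449

3.449


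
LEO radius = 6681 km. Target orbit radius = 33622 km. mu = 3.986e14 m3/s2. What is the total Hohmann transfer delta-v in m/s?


V1 = sqrt(mu/r1) = 7724.1 m/s
dV1 = V1*(sqrt(2*r2/(r1+r2)) - 1) = 2253.04 m/s
V2 = sqrt(mu/r2) = 3443.16 m/s
dV2 = V2*(1 - sqrt(2*r1/(r1+r2))) = 1460.61 m/s
Total dV = 3714 m/s

3714 m/s


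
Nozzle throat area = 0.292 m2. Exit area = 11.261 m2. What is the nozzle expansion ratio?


AR = 11.261 / 0.292 = 38.6

38.6


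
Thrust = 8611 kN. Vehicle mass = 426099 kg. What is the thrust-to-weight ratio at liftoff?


TWR = 8611000 / (426099 * 9.81) = 2.06

2.06


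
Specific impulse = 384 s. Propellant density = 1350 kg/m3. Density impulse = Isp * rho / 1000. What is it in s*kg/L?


rho*Isp = 384 * 1350 / 1000 = 518 s*kg/L

518 s*kg/L


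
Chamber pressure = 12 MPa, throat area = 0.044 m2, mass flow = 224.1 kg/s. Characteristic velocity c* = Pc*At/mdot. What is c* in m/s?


c* = 12e6 * 0.044 / 224.1 = 2356 m/s

2356 m/s


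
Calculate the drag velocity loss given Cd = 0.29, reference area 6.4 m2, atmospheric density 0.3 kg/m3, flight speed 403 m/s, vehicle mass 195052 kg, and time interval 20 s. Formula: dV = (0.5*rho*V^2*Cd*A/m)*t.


D = 0.5 * 0.3 * 403^2 * 0.29 * 6.4 = 45214.67 N
a = 45214.67 / 195052 = 0.2318 m/s2
dV = 0.2318 * 20 = 4.6 m/s

4.6 m/s


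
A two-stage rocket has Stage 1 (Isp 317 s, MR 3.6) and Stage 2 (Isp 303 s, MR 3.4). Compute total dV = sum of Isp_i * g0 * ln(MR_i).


dV1 = 317 * 9.81 * ln(3.6) = 3983.4 m/s
dV2 = 303 * 9.81 * ln(3.4) = 3637.6 m/s
Total dV = 3983.4 + 3637.6 = 7621.0 m/s ~ 7621 m/s

7621 m/s


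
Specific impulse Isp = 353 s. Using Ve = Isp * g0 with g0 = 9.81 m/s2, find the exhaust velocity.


Ve = Isp * g0 = 353 * 9.81 = 3462.9 m/s

3462.9 m/s


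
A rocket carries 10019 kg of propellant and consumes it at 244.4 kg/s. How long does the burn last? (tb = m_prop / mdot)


tb = 10019 / 244.4 = 41.0 s

41.0 s


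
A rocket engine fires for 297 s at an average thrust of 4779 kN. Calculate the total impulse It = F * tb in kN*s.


It = 4779 * 297 = 1419363 kN*s

1419363 kN*s


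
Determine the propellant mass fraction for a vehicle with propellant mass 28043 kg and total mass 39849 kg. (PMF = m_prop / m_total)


PMF = 28043 / 39849 = 0.704

0.704


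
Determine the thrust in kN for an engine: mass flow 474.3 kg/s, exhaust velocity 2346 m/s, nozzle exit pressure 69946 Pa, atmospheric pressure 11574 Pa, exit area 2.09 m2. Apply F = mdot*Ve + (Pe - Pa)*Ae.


F = 474.3 * 2346 + (69946 - 11574) * 2.09 = 1.2347e+06 N = 1234.7 kN

1234.7 kN


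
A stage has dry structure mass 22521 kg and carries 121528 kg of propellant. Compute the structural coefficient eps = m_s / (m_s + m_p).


eps = 22521 / (22521 + 121528) = 0.1563

0.1563


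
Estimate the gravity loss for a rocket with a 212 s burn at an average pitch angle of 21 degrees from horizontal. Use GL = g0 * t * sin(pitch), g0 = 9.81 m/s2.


GL = 9.81 * 212 * sin(21 deg) = 745 m/s

745 m/s


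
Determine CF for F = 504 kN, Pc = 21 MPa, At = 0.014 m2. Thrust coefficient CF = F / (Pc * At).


CF = 504000 / (21e6 * 0.014) = 1.71

1.71


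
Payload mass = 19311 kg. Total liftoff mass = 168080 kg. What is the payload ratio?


PR = 19311 / 168080 = 0.1149

0.1149


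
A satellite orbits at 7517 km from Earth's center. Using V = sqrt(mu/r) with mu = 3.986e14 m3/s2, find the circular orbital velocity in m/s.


V = sqrt(3.986e14 / 7517000) = 7282 m/s

7282 m/s


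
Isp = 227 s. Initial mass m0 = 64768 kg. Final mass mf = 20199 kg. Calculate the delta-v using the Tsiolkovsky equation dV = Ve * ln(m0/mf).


Ve = 227 * 9.81 = 2226.87 m/s
dV = 2226.87 * ln(64768/20199) = 2595 m/s

2595 m/s


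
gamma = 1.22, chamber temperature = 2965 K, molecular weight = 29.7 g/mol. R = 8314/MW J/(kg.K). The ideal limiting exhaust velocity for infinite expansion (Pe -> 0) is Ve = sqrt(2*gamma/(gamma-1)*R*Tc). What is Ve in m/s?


R = 8314 / 29.7 = 279.93 J/(kg.K)
Ve = sqrt(2 * 1.22 / (1.22 - 1) * 279.93 * 2965) = 3034 m/s

3034 m/s


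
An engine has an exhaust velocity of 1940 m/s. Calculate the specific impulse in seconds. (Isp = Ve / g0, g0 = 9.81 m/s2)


Isp = Ve / g0 = 1940 / 9.81 = 197.8 s

197.8 s


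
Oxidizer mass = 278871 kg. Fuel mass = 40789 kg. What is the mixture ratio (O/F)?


MR = 278871 / 40789 = 6.84

6.84


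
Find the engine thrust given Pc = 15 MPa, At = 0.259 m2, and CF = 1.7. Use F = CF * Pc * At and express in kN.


F = 1.7 * 15e6 * 0.259 = 6.6045e+06 N = 6604.5 kN

6604.5 kN


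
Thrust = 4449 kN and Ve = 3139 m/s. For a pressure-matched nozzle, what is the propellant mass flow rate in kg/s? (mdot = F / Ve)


mdot = F / Ve = 4449000 / 3139 = 1417.3 kg/s

1417.3 kg/s


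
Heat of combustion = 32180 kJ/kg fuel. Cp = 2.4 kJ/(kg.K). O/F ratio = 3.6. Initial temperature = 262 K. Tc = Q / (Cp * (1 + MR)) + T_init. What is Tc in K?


Tc = 32180 / (2.4 * (1 + 3.6)) + 262 = 3177 K

3177 K


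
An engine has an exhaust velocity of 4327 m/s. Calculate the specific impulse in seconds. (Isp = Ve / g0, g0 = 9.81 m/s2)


Isp = Ve / g0 = 4327 / 9.81 = 441.1 s

441.1 s


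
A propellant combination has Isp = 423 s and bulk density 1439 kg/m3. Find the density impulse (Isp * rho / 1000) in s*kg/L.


rho*Isp = 423 * 1439 / 1000 = 609 s*kg/L

609 s*kg/L


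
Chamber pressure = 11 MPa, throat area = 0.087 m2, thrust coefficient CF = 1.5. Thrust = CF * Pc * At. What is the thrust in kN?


F = 1.5 * 11e6 * 0.087 = 1.4355e+06 N = 1435.5 kN

1435.5 kN


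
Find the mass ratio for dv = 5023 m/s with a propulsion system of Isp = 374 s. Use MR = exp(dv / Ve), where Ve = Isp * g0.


Ve = 374 * 9.81 = 3668.94 m/s
MR = exp(5023 / 3668.94) = 3.932

3.932


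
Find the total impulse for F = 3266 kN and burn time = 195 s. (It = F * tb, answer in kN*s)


It = 3266 * 195 = 636870 kN*s

636870 kN*s


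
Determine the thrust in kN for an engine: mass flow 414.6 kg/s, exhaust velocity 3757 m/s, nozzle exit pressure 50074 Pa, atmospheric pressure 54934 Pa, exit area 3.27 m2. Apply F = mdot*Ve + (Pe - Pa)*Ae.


F = 414.6 * 3757 + (50074 - 54934) * 3.27 = 1.5418e+06 N = 1541.8 kN

1541.8 kN


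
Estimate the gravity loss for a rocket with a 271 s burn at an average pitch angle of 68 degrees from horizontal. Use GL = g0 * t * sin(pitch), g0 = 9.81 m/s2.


GL = 9.81 * 271 * sin(68 deg) = 2465 m/s

2465 m/s


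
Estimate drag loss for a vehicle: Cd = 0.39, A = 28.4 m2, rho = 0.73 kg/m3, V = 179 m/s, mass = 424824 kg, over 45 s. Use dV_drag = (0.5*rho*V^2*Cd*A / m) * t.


D = 0.5 * 0.73 * 179^2 * 0.39 * 28.4 = 129533.43 N
a = 129533.43 / 424824 = 0.3049 m/s2
dV = 0.3049 * 45 = 13.7 m/s

13.7 m/s


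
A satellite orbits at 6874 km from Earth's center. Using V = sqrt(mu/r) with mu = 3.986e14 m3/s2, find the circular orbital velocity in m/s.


V = sqrt(3.986e14 / 6874000) = 7615 m/s

7615 m/s


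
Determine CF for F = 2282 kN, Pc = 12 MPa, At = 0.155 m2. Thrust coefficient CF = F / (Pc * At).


CF = 2282000 / (12e6 * 0.155) = 1.23

1.23


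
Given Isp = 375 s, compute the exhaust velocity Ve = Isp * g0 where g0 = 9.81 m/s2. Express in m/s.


Ve = Isp * g0 = 375 * 9.81 = 3678.8 m/s

3678.8 m/s


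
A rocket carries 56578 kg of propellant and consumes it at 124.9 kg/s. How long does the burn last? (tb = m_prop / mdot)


tb = 56578 / 124.9 = 453.0 s

453.0 s


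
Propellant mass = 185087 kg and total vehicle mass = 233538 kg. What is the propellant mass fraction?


PMF = 185087 / 233538 = 0.793

0.793


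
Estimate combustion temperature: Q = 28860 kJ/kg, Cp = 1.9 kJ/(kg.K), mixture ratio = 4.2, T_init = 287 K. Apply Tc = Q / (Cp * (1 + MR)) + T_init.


Tc = 28860 / (1.9 * (1 + 4.2)) + 287 = 3208 K

3208 K


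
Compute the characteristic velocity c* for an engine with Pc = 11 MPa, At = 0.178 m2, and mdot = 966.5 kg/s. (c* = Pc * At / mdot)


c* = 11e6 * 0.178 / 966.5 = 2026 m/s

2026 m/s


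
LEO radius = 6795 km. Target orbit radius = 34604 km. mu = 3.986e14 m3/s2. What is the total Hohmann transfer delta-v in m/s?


V1 = sqrt(mu/r1) = 7659.03 m/s
dV1 = V1*(sqrt(2*r2/(r1+r2)) - 1) = 2243.75 m/s
V2 = sqrt(mu/r2) = 3393.95 m/s
dV2 = V2*(1 - sqrt(2*r1/(r1+r2))) = 1449.4 m/s
Total dV = 3693 m/s

3693 m/s


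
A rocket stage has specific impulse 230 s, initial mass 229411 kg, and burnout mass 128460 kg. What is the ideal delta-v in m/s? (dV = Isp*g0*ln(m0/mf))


Ve = 230 * 9.81 = 2256.3 m/s
dV = 2256.3 * ln(229411/128460) = 1308 m/s

1308 m/s


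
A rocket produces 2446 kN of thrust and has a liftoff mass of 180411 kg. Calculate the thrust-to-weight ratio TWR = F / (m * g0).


TWR = 2446000 / (180411 * 9.81) = 1.38

1.38


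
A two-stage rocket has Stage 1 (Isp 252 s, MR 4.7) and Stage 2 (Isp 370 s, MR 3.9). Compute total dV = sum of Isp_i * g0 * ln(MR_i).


dV1 = 252 * 9.81 * ln(4.7) = 3825.8 m/s
dV2 = 370 * 9.81 * ln(3.9) = 4939.9 m/s
Total dV = 3825.8 + 4939.9 = 8765.7 m/s ~ 8766 m/s

8766 m/s


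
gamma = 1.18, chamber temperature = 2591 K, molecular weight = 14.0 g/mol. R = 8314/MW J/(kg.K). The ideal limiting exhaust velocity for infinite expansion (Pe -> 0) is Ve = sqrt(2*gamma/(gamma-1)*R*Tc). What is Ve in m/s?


R = 8314 / 14.0 = 593.86 J/(kg.K)
Ve = sqrt(2 * 1.18 / (1.18 - 1) * 593.86 * 2591) = 4492 m/s

4492 m/s


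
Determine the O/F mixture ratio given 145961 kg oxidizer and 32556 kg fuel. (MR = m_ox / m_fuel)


MR = 145961 / 32556 = 4.48

4.48


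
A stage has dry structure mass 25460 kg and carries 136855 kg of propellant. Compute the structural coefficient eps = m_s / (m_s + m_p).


eps = 25460 / (25460 + 136855) = 0.1569

0.1569


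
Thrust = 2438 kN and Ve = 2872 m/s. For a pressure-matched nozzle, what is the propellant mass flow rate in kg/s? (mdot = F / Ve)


mdot = F / Ve = 2438000 / 2872 = 848.9 kg/s

848.9 kg/s


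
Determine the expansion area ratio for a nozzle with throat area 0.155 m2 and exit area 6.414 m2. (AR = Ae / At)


AR = 6.414 / 0.155 = 41.4

41.4


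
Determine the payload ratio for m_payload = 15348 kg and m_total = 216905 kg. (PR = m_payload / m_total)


PR = 15348 / 216905 = 0.0708

0.0708


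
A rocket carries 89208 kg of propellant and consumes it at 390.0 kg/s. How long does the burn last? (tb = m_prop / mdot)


tb = 89208 / 390.0 = 228.7 s

228.7 s


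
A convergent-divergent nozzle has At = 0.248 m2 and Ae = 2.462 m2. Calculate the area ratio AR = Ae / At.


AR = 2.462 / 0.248 = 9.9

9.9


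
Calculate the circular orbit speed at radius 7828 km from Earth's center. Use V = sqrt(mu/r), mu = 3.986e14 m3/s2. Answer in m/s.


V = sqrt(3.986e14 / 7828000) = 7136 m/s

7136 m/s


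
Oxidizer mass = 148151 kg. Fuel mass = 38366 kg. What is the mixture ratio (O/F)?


MR = 148151 / 38366 = 3.86

3.86


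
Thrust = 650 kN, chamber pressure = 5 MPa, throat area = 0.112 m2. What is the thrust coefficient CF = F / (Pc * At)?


CF = 650000 / (5e6 * 0.112) = 1.16

1.16


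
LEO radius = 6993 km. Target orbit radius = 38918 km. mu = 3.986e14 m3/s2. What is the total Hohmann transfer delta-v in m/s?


V1 = sqrt(mu/r1) = 7549.82 m/s
dV1 = V1*(sqrt(2*r2/(r1+r2)) - 1) = 2280.52 m/s
V2 = sqrt(mu/r2) = 3200.32 m/s
dV2 = V2*(1 - sqrt(2*r1/(r1+r2))) = 1433.95 m/s
Total dV = 3714 m/s

3714 m/s


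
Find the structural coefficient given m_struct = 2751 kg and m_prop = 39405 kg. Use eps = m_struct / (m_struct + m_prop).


eps = 2751 / (2751 + 39405) = 0.0653

0.0653


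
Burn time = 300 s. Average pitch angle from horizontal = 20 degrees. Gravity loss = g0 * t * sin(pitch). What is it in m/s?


GL = 9.81 * 300 * sin(20 deg) = 1007 m/s

1007 m/s


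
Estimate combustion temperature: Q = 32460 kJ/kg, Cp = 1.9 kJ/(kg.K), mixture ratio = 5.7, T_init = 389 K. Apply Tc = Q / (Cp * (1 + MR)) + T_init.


Tc = 32460 / (1.9 * (1 + 5.7)) + 389 = 2939 K

2939 K


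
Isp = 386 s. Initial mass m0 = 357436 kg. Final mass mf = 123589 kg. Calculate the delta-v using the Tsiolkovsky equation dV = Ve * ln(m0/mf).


Ve = 386 * 9.81 = 3786.66 m/s
dV = 3786.66 * ln(357436/123589) = 4021 m/s

4021 m/s


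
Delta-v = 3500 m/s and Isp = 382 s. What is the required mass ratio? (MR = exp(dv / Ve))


Ve = 382 * 9.81 = 3747.42 m/s
MR = exp(3500 / 3747.42) = 2.545

2.545


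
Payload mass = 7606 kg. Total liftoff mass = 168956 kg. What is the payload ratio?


PR = 7606 / 168956 = 0.045

0.045


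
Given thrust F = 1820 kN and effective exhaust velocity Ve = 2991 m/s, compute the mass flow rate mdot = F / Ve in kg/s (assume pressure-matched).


mdot = F / Ve = 1820000 / 2991 = 608.5 kg/s

608.5 kg/s


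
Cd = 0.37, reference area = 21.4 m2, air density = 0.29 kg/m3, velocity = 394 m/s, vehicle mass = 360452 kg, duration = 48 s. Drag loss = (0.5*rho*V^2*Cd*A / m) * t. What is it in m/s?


D = 0.5 * 0.29 * 394^2 * 0.37 * 21.4 = 178228.0 N
a = 178228.0 / 360452 = 0.4945 m/s2
dV = 0.4945 * 48 = 23.7 m/s

23.7 m/s


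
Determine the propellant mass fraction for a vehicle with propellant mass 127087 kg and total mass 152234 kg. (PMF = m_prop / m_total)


PMF = 127087 / 152234 = 0.835

0.835


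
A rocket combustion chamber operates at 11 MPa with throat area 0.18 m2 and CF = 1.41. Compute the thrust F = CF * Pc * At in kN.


F = 1.41 * 11e6 * 0.18 = 2.7918e+06 N = 2791.8 kN

2791.8 kN


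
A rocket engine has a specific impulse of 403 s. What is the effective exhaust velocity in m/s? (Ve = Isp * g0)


Ve = Isp * g0 = 403 * 9.81 = 3953.4 m/s

3953.4 m/s


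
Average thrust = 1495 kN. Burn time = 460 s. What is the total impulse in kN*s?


It = 1495 * 460 = 687700 kN*s

687700 kN*s


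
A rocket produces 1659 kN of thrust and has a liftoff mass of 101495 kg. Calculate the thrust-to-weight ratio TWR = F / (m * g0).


TWR = 1659000 / (101495 * 9.81) = 1.67

1.67


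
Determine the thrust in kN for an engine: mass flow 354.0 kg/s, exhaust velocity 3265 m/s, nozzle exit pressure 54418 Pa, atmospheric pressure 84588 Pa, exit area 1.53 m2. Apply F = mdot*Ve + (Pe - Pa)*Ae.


F = 354.0 * 3265 + (54418 - 84588) * 1.53 = 1.1096e+06 N = 1109.7 kN

1109.7 kN


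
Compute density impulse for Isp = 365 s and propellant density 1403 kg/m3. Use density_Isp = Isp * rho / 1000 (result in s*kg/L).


rho*Isp = 365 * 1403 / 1000 = 512 s*kg/L

512 s*kg/L


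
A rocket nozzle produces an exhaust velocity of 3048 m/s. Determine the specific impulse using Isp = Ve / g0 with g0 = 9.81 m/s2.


Isp = Ve / g0 = 3048 / 9.81 = 310.7 s

310.7 s


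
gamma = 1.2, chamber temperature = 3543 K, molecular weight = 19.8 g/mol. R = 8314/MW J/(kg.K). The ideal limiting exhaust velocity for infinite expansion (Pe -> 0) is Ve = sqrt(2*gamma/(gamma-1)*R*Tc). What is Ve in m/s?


R = 8314 / 19.8 = 419.9 J/(kg.K)
Ve = sqrt(2 * 1.2 / (1.2 - 1) * 419.9 * 3543) = 4225 m/s

4225 m/s


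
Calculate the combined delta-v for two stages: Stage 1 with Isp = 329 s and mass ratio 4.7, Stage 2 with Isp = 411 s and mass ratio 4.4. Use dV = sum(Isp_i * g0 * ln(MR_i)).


dV1 = 329 * 9.81 * ln(4.7) = 4994.7 m/s
dV2 = 411 * 9.81 * ln(4.4) = 5973.7 m/s
Total dV = 4994.7 + 5973.7 = 10968.4 m/s ~ 10968 m/s

10968 m/s


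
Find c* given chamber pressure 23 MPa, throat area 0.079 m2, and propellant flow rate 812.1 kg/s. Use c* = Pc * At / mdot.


c* = 23e6 * 0.079 / 812.1 = 2237 m/s

2237 m/s


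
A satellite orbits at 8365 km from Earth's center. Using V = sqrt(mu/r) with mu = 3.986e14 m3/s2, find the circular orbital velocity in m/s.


V = sqrt(3.986e14 / 8365000) = 6903 m/s

6903 m/s


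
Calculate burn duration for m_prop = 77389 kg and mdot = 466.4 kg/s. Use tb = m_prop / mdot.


tb = 77389 / 466.4 = 165.9 s

165.9 s


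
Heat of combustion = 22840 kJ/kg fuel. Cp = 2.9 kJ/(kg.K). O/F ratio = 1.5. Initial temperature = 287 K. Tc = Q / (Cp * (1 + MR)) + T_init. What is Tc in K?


Tc = 22840 / (2.9 * (1 + 1.5)) + 287 = 3437 K

3437 K


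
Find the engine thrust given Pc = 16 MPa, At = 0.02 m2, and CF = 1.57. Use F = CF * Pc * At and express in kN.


F = 1.57 * 16e6 * 0.02 = 502400.0 N = 502.4 kN

502.4 kN


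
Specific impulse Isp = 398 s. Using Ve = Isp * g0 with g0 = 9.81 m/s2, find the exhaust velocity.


Ve = Isp * g0 = 398 * 9.81 = 3904.4 m/s

3904.4 m/s


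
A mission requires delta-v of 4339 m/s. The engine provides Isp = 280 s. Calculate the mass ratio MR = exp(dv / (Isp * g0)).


Ve = 280 * 9.81 = 2746.8 m/s
MR = exp(4339 / 2746.8) = 4.853

4.853


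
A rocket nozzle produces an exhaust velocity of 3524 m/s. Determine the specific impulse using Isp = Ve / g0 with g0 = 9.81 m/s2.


Isp = Ve / g0 = 3524 / 9.81 = 359.2 s

359.2 s


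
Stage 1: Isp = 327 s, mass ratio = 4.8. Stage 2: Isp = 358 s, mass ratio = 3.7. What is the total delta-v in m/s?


dV1 = 327 * 9.81 * ln(4.8) = 5031.9 m/s
dV2 = 358 * 9.81 * ln(3.7) = 4594.8 m/s
Total dV = 5031.9 + 4594.8 = 9626.7 m/s ~ 9627 m/s

9627 m/s


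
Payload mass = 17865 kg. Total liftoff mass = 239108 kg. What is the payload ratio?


PR = 17865 / 239108 = 0.0747

0.0747


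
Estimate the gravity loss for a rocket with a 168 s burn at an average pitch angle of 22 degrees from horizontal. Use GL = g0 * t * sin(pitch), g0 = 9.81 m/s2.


GL = 9.81 * 168 * sin(22 deg) = 617 m/s

617 m/s


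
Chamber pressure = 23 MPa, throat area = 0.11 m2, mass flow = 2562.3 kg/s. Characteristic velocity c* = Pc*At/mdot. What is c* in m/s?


c* = 23e6 * 0.11 / 2562.3 = 987 m/s

987 m/s


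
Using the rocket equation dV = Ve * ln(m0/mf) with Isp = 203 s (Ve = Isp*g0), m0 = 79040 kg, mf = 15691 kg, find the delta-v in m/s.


Ve = 203 * 9.81 = 1991.43 m/s
dV = 1991.43 * ln(79040/15691) = 3220 m/s

3220 m/s


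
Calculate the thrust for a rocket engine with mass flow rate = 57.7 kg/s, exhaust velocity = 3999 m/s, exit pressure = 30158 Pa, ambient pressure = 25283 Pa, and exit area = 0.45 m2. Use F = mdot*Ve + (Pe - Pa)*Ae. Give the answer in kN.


F = 57.7 * 3999 + (30158 - 25283) * 0.45 = 232936.0 N = 232.9 kN

232.9 kN


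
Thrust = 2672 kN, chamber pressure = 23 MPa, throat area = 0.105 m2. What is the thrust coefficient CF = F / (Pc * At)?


CF = 2672000 / (23e6 * 0.105) = 1.11

1.11


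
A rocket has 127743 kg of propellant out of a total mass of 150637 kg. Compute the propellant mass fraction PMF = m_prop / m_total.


PMF = 127743 / 150637 = 0.848

0.848


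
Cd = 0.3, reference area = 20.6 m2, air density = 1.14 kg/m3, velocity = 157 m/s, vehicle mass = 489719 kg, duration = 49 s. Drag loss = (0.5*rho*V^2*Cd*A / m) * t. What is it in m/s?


D = 0.5 * 1.14 * 157^2 * 0.3 * 20.6 = 86828.57 N
a = 86828.57 / 489719 = 0.1773 m/s2
dV = 0.1773 * 49 = 8.7 m/s

8.7 m/s


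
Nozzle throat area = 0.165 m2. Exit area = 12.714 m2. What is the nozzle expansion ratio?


AR = 12.714 / 0.165 = 77.1

77.1


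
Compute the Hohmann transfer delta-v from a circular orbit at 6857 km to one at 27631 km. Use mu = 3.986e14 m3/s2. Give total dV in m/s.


V1 = sqrt(mu/r1) = 7624.33 m/s
dV1 = V1*(sqrt(2*r2/(r1+r2)) - 1) = 2026.86 m/s
V2 = sqrt(mu/r2) = 3798.13 m/s
dV2 = V2*(1 - sqrt(2*r1/(r1+r2))) = 1403.06 m/s
Total dV = 3430 m/s

3430 m/s


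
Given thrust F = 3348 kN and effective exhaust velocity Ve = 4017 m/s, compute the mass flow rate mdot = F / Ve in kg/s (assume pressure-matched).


mdot = F / Ve = 3348000 / 4017 = 833.5 kg/s

833.5 kg/s


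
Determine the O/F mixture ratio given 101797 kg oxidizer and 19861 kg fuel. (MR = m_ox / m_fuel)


MR = 101797 / 19861 = 5.13

5.13


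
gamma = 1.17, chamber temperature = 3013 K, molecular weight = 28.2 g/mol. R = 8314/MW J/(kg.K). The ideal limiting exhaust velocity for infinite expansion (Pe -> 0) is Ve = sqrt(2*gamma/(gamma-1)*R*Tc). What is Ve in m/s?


R = 8314 / 28.2 = 294.82 J/(kg.K)
Ve = sqrt(2 * 1.17 / (1.17 - 1) * 294.82 * 3013) = 3497 m/s

3497 m/s


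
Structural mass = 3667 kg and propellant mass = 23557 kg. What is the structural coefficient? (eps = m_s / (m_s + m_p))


eps = 3667 / (3667 + 23557) = 0.1347

0.1347


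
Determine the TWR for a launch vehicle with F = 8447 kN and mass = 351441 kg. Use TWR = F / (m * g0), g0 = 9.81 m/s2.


TWR = 8447000 / (351441 * 9.81) = 2.45

2.45


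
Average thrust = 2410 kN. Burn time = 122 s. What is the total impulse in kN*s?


It = 2410 * 122 = 294020 kN*s

294020 kN*s


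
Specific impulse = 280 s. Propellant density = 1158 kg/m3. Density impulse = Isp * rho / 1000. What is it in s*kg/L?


rho*Isp = 280 * 1158 / 1000 = 324 s*kg/L

324 s*kg/L


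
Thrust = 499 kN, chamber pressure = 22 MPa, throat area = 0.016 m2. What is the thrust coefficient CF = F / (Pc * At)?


CF = 499000 / (22e6 * 0.016) = 1.42

1.42


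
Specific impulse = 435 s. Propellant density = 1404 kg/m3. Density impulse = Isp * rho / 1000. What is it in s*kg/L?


rho*Isp = 435 * 1404 / 1000 = 611 s*kg/L

611 s*kg/L


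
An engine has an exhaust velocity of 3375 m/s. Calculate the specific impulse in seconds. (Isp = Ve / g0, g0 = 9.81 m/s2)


Isp = Ve / g0 = 3375 / 9.81 = 344.0 s

344.0 s


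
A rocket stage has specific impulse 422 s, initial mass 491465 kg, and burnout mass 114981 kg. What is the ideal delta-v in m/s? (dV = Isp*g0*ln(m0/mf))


Ve = 422 * 9.81 = 4139.82 m/s
dV = 4139.82 * ln(491465/114981) = 6014 m/s

6014 m/s


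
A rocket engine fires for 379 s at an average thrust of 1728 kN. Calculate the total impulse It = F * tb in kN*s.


It = 1728 * 379 = 654912 kN*s

654912 kN*s


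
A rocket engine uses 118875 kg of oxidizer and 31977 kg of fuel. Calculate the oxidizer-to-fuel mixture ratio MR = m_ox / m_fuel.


MR = 118875 / 31977 = 3.72

3.72


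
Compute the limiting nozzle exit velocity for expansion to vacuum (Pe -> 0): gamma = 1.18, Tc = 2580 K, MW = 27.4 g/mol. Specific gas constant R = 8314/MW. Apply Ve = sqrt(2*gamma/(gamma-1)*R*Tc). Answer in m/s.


R = 8314 / 27.4 = 303.43 J/(kg.K)
Ve = sqrt(2 * 1.18 / (1.18 - 1) * 303.43 * 2580) = 3204 m/s

3204 m/s


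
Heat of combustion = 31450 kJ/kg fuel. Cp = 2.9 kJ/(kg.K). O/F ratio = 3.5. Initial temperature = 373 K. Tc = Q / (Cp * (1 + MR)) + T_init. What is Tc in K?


Tc = 31450 / (2.9 * (1 + 3.5)) + 373 = 2783 K

2783 K


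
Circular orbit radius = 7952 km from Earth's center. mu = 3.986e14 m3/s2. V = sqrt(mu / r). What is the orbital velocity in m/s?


V = sqrt(3.986e14 / 7952000) = 7080 m/s

7080 m/s


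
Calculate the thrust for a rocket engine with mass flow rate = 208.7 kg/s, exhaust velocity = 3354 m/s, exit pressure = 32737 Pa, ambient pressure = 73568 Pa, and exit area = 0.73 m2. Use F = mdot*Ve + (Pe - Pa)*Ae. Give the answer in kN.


F = 208.7 * 3354 + (32737 - 73568) * 0.73 = 670173.0 N = 670.2 kN

670.2 kN


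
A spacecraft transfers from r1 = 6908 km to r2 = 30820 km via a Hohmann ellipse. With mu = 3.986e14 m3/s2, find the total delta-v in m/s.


V1 = sqrt(mu/r1) = 7596.13 m/s
dV1 = V1*(sqrt(2*r2/(r1+r2)) - 1) = 2113.26 m/s
V2 = sqrt(mu/r2) = 3596.27 m/s
dV2 = V2*(1 - sqrt(2*r1/(r1+r2))) = 1420.01 m/s
Total dV = 3533 m/s

3533 m/s


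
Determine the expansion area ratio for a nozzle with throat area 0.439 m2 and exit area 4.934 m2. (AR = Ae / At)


AR = 4.934 / 0.439 = 11.2

11.2


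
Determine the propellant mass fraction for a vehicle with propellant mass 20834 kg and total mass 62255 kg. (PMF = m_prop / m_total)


PMF = 20834 / 62255 = 0.335

0.335


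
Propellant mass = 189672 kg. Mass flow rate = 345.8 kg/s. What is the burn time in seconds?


tb = 189672 / 345.8 = 548.5 s

548.5 s


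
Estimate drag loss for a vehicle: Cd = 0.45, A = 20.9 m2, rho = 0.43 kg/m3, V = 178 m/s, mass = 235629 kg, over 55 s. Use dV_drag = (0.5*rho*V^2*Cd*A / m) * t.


D = 0.5 * 0.43 * 178^2 * 0.45 * 20.9 = 64067.42 N
a = 64067.42 / 235629 = 0.2719 m/s2
dV = 0.2719 * 55 = 15.0 m/s

15.0 m/s


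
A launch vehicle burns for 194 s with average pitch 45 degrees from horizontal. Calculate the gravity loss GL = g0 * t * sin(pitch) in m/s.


GL = 9.81 * 194 * sin(45 deg) = 1346 m/s

1346 m/s


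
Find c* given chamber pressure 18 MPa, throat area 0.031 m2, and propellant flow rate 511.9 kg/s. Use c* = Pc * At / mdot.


c* = 18e6 * 0.031 / 511.9 = 1090 m/s

1090 m/s


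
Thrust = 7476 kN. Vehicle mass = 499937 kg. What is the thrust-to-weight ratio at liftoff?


TWR = 7476000 / (499937 * 9.81) = 1.52

1.52


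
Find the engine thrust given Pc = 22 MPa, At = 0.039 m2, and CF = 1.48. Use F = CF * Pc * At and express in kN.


F = 1.48 * 22e6 * 0.039 = 1.2698e+06 N = 1269.8 kN

1269.8 kN


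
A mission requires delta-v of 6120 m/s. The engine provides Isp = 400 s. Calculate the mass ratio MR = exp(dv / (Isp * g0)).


Ve = 400 * 9.81 = 3924.0 m/s
MR = exp(6120 / 3924.0) = 4.757

4.757


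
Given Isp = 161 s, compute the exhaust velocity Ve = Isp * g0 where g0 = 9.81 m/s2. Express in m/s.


Ve = Isp * g0 = 161 * 9.81 = 1579.4 m/s

1579.4 m/s


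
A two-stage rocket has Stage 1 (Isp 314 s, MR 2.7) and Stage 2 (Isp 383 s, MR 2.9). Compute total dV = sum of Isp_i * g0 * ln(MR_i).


dV1 = 314 * 9.81 * ln(2.7) = 3059.6 m/s
dV2 = 383 * 9.81 * ln(2.9) = 4000.4 m/s
Total dV = 3059.6 + 4000.4 = 7060.0 m/s ~ 7060 m/s

7060 m/s


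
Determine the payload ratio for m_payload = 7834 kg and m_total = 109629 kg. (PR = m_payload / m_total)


PR = 7834 / 109629 = 0.0715

0.0715


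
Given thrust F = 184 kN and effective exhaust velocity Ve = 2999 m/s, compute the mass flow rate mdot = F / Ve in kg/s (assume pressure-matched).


mdot = F / Ve = 184000 / 2999 = 61.4 kg/s

61.4 kg/s


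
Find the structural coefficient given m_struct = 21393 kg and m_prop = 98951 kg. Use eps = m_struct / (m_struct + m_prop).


eps = 21393 / (21393 + 98951) = 0.1778

0.1778


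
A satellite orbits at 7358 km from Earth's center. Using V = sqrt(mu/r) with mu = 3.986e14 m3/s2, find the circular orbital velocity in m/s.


V = sqrt(3.986e14 / 7358000) = 7360 m/s

7360 m/s


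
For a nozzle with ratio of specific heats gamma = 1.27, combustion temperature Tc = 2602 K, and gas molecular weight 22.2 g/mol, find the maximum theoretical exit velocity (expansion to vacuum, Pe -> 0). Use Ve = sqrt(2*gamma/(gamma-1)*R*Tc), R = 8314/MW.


R = 8314 / 22.2 = 374.5 J/(kg.K)
Ve = sqrt(2 * 1.27 / (1.27 - 1) * 374.5 * 2602) = 3028 m/s

3028 m/s


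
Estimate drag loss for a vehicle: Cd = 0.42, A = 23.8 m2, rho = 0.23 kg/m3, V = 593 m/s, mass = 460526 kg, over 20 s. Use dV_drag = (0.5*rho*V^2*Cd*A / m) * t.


D = 0.5 * 0.23 * 593^2 * 0.42 * 23.8 = 404234.59 N
a = 404234.59 / 460526 = 0.8778 m/s2
dV = 0.8778 * 20 = 17.6 m/s

17.6 m/s


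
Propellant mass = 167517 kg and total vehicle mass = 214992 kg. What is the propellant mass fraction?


PMF = 167517 / 214992 = 0.779

0.779


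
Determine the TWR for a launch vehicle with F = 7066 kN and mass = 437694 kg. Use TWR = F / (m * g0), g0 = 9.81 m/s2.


TWR = 7066000 / (437694 * 9.81) = 1.65

1.65


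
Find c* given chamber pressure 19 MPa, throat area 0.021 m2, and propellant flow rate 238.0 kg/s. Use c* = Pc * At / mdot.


c* = 19e6 * 0.021 / 238.0 = 1676 m/s

1676 m/s


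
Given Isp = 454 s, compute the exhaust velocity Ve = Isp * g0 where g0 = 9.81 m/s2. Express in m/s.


Ve = Isp * g0 = 454 * 9.81 = 4453.7 m/s

4453.7 m/s


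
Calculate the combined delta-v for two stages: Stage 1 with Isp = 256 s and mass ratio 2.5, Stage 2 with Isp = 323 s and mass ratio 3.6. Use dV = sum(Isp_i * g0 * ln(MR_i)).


dV1 = 256 * 9.81 * ln(2.5) = 2301.1 m/s
dV2 = 323 * 9.81 * ln(3.6) = 4058.8 m/s
Total dV = 2301.1 + 4058.8 = 6359.9 m/s ~ 6360 m/s

6360 m/s


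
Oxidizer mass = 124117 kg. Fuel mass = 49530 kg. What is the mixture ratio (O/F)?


MR = 124117 / 49530 = 2.51

2.51


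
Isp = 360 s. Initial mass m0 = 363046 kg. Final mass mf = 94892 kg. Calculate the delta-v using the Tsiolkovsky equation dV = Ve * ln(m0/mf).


Ve = 360 * 9.81 = 3531.6 m/s
dV = 3531.6 * ln(363046/94892) = 4739 m/s

4739 m/s


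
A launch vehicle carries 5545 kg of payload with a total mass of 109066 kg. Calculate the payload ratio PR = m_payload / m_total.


PR = 5545 / 109066 = 0.0508

0.0508


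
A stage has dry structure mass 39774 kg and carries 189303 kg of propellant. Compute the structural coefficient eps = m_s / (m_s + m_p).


eps = 39774 / (39774 + 189303) = 0.1736

0.1736


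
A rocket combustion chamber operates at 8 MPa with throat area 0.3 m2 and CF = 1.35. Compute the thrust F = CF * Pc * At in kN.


F = 1.35 * 8e6 * 0.3 = 3.2400e+06 N = 3240.0 kN

3240.0 kN


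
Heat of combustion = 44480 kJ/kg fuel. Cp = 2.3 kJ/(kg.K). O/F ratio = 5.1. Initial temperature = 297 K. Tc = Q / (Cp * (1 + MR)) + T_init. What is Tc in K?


Tc = 44480 / (2.3 * (1 + 5.1)) + 297 = 3467 K

3467 K


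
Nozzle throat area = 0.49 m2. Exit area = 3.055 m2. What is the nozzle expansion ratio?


AR = 3.055 / 0.49 = 6.2

6.2


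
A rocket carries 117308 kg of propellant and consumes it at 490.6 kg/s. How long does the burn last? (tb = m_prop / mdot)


tb = 117308 / 490.6 = 239.1 s

239.1 s


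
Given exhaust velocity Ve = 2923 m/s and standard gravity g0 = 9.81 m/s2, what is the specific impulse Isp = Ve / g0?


Isp = Ve / g0 = 2923 / 9.81 = 298.0 s

298.0 s


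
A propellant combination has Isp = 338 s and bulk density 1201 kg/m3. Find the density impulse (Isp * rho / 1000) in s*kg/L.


rho*Isp = 338 * 1201 / 1000 = 406 s*kg/L

406 s*kg/L


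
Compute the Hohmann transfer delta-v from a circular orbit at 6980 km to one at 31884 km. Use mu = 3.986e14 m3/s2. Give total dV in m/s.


V1 = sqrt(mu/r1) = 7556.85 m/s
dV1 = V1*(sqrt(2*r2/(r1+r2)) - 1) = 2123.0 m/s
V2 = sqrt(mu/r2) = 3535.76 m/s
dV2 = V2*(1 - sqrt(2*r1/(r1+r2))) = 1416.66 m/s
Total dV = 3540 m/s

3540 m/s


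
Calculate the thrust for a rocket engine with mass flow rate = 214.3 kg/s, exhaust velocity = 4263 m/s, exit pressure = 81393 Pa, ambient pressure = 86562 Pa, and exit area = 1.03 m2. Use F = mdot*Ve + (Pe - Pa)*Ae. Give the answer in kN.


F = 214.3 * 4263 + (81393 - 86562) * 1.03 = 908237.0 N = 908.2 kN

908.2 kN


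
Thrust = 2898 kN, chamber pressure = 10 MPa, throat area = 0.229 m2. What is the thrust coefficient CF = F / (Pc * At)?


CF = 2898000 / (10e6 * 0.229) = 1.27

1.27


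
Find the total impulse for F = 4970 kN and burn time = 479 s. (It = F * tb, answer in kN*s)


It = 4970 * 479 = 2380630 kN*s

2380630 kN*s


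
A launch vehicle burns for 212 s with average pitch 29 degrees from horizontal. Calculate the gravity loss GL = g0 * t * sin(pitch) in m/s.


GL = 9.81 * 212 * sin(29 deg) = 1008 m/s

1008 m/s


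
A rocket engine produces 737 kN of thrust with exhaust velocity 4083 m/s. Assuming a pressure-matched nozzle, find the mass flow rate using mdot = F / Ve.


mdot = F / Ve = 737000 / 4083 = 180.5 kg/s

180.5 kg/s


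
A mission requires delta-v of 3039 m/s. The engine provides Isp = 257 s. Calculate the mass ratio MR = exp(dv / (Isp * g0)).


Ve = 257 * 9.81 = 2521.17 m/s
MR = exp(3039 / 2521.17) = 3.338

3.338


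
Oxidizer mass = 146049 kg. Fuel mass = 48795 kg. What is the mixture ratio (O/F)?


MR = 146049 / 48795 = 2.99

2.99


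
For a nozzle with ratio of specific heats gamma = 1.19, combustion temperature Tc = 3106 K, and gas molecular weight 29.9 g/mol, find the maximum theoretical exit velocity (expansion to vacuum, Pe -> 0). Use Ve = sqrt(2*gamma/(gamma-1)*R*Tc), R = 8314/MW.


R = 8314 / 29.9 = 278.06 J/(kg.K)
Ve = sqrt(2 * 1.19 / (1.19 - 1) * 278.06 * 3106) = 3289 m/s

3289 m/s


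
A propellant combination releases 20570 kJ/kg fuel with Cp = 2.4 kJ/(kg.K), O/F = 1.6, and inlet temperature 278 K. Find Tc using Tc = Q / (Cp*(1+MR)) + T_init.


Tc = 20570 / (2.4 * (1 + 1.6)) + 278 = 3574 K

3574 K


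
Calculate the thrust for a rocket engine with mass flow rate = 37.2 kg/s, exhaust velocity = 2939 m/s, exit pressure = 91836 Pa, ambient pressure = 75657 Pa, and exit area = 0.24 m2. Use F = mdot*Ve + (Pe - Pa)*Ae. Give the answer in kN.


F = 37.2 * 2939 + (91836 - 75657) * 0.24 = 113214.0 N = 113.2 kN

113.2 kN


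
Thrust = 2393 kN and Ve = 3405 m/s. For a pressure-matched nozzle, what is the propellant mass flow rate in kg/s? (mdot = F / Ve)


mdot = F / Ve = 2393000 / 3405 = 702.8 kg/s

702.8 kg/s


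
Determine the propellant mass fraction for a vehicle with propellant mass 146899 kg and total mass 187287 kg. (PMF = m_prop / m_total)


PMF = 146899 / 187287 = 0.784

0.784


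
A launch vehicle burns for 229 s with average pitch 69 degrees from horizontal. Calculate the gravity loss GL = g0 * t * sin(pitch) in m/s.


GL = 9.81 * 229 * sin(69 deg) = 2097 m/s

2097 m/s


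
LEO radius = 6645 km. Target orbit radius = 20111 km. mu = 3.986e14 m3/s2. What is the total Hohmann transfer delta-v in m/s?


V1 = sqrt(mu/r1) = 7745.0 m/s
dV1 = V1*(sqrt(2*r2/(r1+r2)) - 1) = 1751.04 m/s
V2 = sqrt(mu/r2) = 4451.97 m/s
dV2 = V2*(1 - sqrt(2*r1/(r1+r2))) = 1314.32 m/s
Total dV = 3065 m/s

3065 m/s


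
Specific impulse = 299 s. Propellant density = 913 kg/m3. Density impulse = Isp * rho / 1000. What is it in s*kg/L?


rho*Isp = 299 * 913 / 1000 = 273 s*kg/L

273 s*kg/L


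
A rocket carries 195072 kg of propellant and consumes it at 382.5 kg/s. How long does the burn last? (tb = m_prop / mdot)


tb = 195072 / 382.5 = 510.0 s

510.0 s


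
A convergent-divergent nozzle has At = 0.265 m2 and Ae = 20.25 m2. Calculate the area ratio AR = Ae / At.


AR = 20.25 / 0.265 = 76.4

76.4
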